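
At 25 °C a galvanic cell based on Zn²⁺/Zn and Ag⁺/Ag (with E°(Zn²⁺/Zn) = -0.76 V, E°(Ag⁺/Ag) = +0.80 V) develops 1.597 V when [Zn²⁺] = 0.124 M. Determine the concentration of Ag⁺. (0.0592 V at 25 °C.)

1.5 M

From the Nernst equation, log Q = n(E° − E)/0.0592 = 2(1.56 − 1.597)/0.0592 = -1.250, so Q = 0.0562.
With Q = [Zn²⁺]/[Ag⁺]^2 and the known concentrations, [Ag⁺]^2 in the denominator gives [Ag⁺] = 1.5 M.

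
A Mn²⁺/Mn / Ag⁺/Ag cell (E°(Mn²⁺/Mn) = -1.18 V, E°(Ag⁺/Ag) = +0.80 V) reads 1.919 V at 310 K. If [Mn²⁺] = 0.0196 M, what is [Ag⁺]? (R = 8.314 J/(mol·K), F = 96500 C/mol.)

0.014 M

From the Nernst equation, ln Q = nF(E° − E)/RT = 2×96500×(1.98 − 1.919)/(8.314×310) = 4.568, so Q = 96.3.
With Q = [Mn²⁺]/[Ag⁺]^2 and the known concentrations, [Ag⁺]^2 in the denominator gives [Ag⁺] = 0.014 M.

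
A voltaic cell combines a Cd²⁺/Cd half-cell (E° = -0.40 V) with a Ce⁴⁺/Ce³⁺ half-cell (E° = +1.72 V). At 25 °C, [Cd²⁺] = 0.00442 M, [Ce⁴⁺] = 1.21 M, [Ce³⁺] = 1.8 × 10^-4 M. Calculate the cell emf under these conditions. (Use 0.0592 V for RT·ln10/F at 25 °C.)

2.42 V

The Ce⁴⁺/Ce³⁺ couple has the higher reduction potential and acts as the cathode, so E°_cell = +1.72 − (-0.40) = 2.12 V.
Balancing electrons gives n = 2; the reaction quotient is Q = [Cd²⁺]·[Ce³⁺]^2/[Ce⁴⁺]^2 = 9.78 × 10^-11.
At 25 °C, E = E° − (0.0592/n) log Q = 2.12 − (0.0592/2)(-10.010) = 2.120 + 0.296 = 2.416 V.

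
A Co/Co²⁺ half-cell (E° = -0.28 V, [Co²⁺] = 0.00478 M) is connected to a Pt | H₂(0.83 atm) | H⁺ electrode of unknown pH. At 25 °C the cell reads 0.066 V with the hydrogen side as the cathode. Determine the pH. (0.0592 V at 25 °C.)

pH = 4.82

E°_cell = 0.28 V and n = 2.
log Q = n(E° − E)/0.0592 = 2×(0.28 − 0.066)/0.0592 = 7.230.
With Q = [Co²⁺]·P(H₂) / [H⁺]^2, solving for [H⁺] gives log[H⁺] = -4.816, so pH = 4.82.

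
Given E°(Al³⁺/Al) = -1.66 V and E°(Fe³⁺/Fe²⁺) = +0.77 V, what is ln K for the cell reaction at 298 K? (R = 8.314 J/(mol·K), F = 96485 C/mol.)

E°_cell = +0.77 − (-1.66) = 2.43 V, with n = 3 electrons transferred.
At equilibrium E = 0, so the Nernst equation gives ln K = nFE°/RT = (3)(96485)(2.43)/((8.314)(298)) = 283.90.

ln K = 283.9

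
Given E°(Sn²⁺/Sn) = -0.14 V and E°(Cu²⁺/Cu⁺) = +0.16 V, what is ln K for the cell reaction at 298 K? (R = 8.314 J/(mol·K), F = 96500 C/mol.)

E°_cell = +0.16 − (-0.14) = 0.30 V, with n = 2 electrons transferred.
At equilibrium E = 0, so the Nernst equation gives ln K = nFE°/RT = (2)(96500)(0.30)/((8.314)(298)) = 23.37.

ln K = 23.4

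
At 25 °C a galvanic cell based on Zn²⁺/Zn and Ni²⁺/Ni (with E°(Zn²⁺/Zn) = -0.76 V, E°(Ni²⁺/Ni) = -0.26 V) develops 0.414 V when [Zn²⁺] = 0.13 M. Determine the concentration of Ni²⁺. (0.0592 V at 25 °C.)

From the Nernst equation, log Q = n(E° − E)/0.0592 = 2(0.50 − 0.414)/0.0592 = 2.905, so Q = 804.
With Q = [Zn²⁺]/[Ni²⁺] and the known concentrations, [Ni²⁺] in the denominator gives [Ni²⁺] = 1.6 × 10^-4 M.

1.6 × 10^-4 M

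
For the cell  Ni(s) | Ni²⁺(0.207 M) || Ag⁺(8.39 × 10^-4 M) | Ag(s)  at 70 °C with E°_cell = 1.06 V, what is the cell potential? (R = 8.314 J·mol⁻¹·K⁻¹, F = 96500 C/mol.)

0.874 V

Balancing electrons gives n = 2; the reaction quotient is Q = [Ni²⁺]/[Ag⁺]^2 = 2.94 × 10^5.
E = E° − (RT/nF) ln Q = 1.06 − (8.314×343)/(2×96500) × (12.592) = 1.060 − 0.186 = 0.874 V.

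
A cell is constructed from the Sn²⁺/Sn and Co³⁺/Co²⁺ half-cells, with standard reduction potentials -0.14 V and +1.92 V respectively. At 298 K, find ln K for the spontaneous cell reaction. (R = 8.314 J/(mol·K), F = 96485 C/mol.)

E°_cell = +1.92 − (-0.14) = 2.06 V, with n = 2 electrons transferred.
At equilibrium E = 0, so the Nernst equation gives ln K = nFE°/RT = (2)(96485)(2.06)/((8.314)(298)) = 160.45.

ln K = 160.4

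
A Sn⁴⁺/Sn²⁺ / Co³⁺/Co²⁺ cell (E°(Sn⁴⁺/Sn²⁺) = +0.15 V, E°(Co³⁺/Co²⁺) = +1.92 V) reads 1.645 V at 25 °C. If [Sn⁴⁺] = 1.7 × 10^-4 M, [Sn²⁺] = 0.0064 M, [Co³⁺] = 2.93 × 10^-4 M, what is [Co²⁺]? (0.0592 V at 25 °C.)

From the Nernst equation, log Q = n(E° − E)/0.0592 = 2(1.77 − 1.645)/0.0592 = 4.223, so Q = 1.67 × 10^4.
With Q = [Sn⁴⁺]·[Co²⁺]^2/([Sn²⁺]·[Co³⁺]^2) and the known concentrations, [Co²⁺]^2 in the numerator gives [Co²⁺] = 0.23 M.

0.23 M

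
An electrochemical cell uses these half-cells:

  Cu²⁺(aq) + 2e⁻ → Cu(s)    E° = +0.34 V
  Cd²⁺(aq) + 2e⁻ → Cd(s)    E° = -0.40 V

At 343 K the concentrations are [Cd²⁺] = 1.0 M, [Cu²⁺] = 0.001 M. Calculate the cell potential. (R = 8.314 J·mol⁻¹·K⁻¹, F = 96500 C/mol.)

0.638 V

The Cu²⁺/Cu couple has the higher reduction potential and acts as the cathode, so E°_cell = +0.34 − (-0.40) = 0.74 V.
Balancing electrons gives n = 2; the reaction quotient is Q = [Cd²⁺]/[Cu²⁺] = 1000.
E = E° − (RT/nF) ln Q = 0.74 − (8.314×343)/(2×96500) × (6.908) = 0.740 − 0.102 = 0.638 V.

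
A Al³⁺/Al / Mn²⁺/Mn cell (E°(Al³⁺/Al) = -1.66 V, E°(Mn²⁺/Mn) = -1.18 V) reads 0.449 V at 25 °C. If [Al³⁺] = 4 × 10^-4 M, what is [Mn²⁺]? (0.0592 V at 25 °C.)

From the Nernst equation, log Q = n(E° − E)/0.0592 = 6(0.48 − 0.449)/0.0592 = 3.142, so Q = 1390.
With Q = [Al³⁺]^2/[Mn²⁺]^3 and the known concentrations, [Mn²⁺]^3 in the denominator gives [Mn²⁺] = 4.9 × 10^-4 M.

4.9 × 10^-4 M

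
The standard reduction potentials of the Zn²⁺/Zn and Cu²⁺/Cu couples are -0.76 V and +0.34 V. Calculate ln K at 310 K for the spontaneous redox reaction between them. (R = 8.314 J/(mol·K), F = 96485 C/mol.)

E°_cell = +0.34 − (-0.76) = 1.10 V, with n = 2 electrons transferred.
At equilibrium E = 0, so the Nernst equation gives ln K = nFE°/RT = (2)(96485)(1.10)/((8.314)(310)) = 82.36.

ln K = 82.4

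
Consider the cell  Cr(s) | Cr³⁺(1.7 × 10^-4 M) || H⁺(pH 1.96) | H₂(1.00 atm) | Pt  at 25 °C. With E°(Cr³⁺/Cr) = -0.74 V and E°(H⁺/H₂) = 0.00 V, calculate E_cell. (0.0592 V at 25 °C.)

0.70 V

The hydrogen couple is the cathode, so E°_cell = 0.74 V; n = 6.
[H⁺] = 10^(−1.96) = 0.011 M, and Q = [Cr³⁺]^2·P(H₂)^3 / [H⁺]^6 = 1.66 × 10^4.
E = E° − (0.0592/6) log Q = 0.74 − (0.0592/6)(4.221) = 0.698 V.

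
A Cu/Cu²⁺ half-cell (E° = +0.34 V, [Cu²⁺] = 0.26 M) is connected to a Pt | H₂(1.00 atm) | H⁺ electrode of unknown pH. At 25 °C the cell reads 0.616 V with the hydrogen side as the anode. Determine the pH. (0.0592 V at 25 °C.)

E°_cell = 0.34 V and n = 2.
log Q = n(E° − E)/0.0592 = 2×(0.34 − 0.616)/0.0592 = -9.324.
With Q = [H⁺]^2 / ([Cu²⁺]·P(H₂)), solving for [H⁺] gives log[H⁺] = -4.955, so pH = 4.95.

pH = 4.95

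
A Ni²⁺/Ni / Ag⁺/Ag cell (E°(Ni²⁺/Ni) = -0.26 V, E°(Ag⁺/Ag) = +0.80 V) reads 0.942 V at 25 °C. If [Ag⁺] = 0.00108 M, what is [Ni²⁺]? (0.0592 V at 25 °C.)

0.011 M

From the Nernst equation, log Q = n(E° − E)/0.0592 = 2(1.06 − 0.942)/0.0592 = 3.986, so Q = 9690.
With Q = [Ni²⁺]/[Ag⁺]^2 and the known concentrations, [Ni²⁺] in the numerator gives [Ni²⁺] = 0.011 M.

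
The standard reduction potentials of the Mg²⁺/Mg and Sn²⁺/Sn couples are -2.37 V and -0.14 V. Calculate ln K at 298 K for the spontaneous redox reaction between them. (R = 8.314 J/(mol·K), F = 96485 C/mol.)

E°_cell = -0.14 − (-2.37) = 2.23 V, with n = 2 electrons transferred.
At equilibrium E = 0, so the Nernst equation gives ln K = nFE°/RT = (2)(96485)(2.23)/((8.314)(298)) = 173.69.

ln K = 173.7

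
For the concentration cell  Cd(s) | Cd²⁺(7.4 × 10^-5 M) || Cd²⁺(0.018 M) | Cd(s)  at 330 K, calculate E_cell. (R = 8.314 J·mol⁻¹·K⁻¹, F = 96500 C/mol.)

0.078 V

Both half-cells are Cd²⁺/Cd, so E°_cell = 0. The concentrated side is the cathode; the cell reaction moves Cd²⁺ from high to low concentration with n = 2.
Q = [Cd²⁺]_dilute/[Cd²⁺]_conc = 7.4 × 10^-5/0.018 = 0.00411.
E = 0 − (RT/nF) ln Q = −((8.314×330)/(2×96500))(-5.494) = 0.0781 V.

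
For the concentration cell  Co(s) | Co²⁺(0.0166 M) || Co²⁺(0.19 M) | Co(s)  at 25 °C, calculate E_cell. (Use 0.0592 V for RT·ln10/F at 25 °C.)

Both half-cells are Co²⁺/Co, so E°_cell = 0. The concentrated side is the cathode; the cell reaction moves Co²⁺ from high to low concentration with n = 2.
Q = [Co²⁺]_dilute/[Co²⁺]_conc = 0.0166/0.19 = 0.0874.
E = 0 − (0.0592/2) log Q = −(0.0592/2)(-1.059) = 0.0313 V.

0.031 V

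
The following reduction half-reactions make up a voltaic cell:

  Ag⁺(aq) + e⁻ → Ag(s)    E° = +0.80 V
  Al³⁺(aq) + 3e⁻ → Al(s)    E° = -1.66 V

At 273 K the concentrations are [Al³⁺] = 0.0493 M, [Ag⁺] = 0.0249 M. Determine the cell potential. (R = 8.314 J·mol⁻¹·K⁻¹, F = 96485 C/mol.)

2.40 V

The Ag⁺/Ag couple has the higher reduction potential and acts as the cathode, so E°_cell = +0.80 − (-1.66) = 2.46 V.
Balancing electrons gives n = 3; the reaction quotient is Q = [Al³⁺]/[Ag⁺]^3 = 3190.
E = E° − (RT/nF) ln Q = 2.46 − (8.314×273)/(3×96485) × (8.069) = 2.460 − 0.063 = 2.397 V.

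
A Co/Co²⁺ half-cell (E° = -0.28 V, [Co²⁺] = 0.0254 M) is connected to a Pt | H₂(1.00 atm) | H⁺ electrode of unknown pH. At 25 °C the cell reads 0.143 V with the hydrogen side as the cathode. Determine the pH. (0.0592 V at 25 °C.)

E°_cell = 0.28 V and n = 2.
log Q = n(E° − E)/0.0592 = 2×(0.28 − 0.143)/0.0592 = 4.628.
With Q = [Co²⁺]·P(H₂) / [H⁺]^2, solving for [H⁺] gives log[H⁺] = -3.112, so pH = 3.11.

pH = 3.11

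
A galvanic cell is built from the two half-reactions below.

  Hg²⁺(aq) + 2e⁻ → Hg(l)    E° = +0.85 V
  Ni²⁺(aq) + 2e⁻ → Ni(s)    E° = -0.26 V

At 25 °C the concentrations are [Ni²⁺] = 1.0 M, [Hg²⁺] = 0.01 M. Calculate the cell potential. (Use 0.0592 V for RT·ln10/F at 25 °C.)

1.05 V

The Hg²⁺/Hg couple has the higher reduction potential and acts as the cathode, so E°_cell = +0.85 − (-0.26) = 1.11 V.
Balancing electrons gives n = 2; the reaction quotient is Q = [Ni²⁺]/[Hg²⁺] = 100.
At 25 °C, E = E° − (0.0592/n) log Q = 1.11 − (0.0592/2)(2.000) = 1.110 − 0.059 = 1.051 V.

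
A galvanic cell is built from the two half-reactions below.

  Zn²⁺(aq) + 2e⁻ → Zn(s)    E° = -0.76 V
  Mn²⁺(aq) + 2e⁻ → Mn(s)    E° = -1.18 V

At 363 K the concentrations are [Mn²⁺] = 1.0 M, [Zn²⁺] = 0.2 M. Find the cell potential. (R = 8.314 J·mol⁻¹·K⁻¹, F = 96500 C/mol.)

The Zn²⁺/Zn couple has the higher reduction potential and acts as the cathode, so E°_cell = -0.76 − (-1.18) = 0.42 V.
Balancing electrons gives n = 2; the reaction quotient is Q = [Mn²⁺]/[Zn²⁺] = 5.00.
E = E° − (RT/nF) ln Q = 0.42 − (8.314×363)/(2×96500) × (1.609) = 0.420 − 0.025 = 0.395 V.

0.395 V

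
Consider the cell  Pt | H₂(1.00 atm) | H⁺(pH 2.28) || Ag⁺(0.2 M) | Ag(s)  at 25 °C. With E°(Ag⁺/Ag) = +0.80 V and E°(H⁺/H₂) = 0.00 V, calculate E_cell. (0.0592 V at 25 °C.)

0.89 V

The Ag⁺/Ag couple is the cathode, so E°_cell = 0.80 V; n = 2.
[H⁺] = 10^(−2.28) = 0.0052 M, and Q = [H⁺]^2 / ([Ag⁺]^2·P(H₂)) = 6.89 × 10^-4.
E = E° − (0.0592/2) log Q = 0.80 − (0.0592/2)(-3.162) = 0.894 V.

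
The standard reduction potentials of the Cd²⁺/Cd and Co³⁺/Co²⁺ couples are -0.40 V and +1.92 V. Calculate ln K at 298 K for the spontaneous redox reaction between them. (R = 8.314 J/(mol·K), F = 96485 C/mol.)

ln K = 180.7

E°_cell = +1.92 − (-0.40) = 2.32 V, with n = 2 electrons transferred.
At equilibrium E = 0, so the Nernst equation gives ln K = nFE°/RT = (2)(96485)(2.32)/((8.314)(298)) = 180.70.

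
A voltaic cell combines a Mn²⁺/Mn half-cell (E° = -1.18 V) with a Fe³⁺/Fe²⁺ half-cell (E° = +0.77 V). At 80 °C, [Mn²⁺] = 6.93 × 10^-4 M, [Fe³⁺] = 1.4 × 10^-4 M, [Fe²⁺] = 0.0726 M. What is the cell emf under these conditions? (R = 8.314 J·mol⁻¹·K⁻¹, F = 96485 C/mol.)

The Fe³⁺/Fe²⁺ couple has the higher reduction potential and acts as the cathode, so E°_cell = +0.77 − (-1.18) = 1.95 V.
Balancing electrons gives n = 2; the reaction quotient is Q = [Mn²⁺]·[Fe²⁺]^2/[Fe³⁺]^2 = 186.
E = E° − (RT/nF) ln Q = 1.95 − (8.314×353)/(2×96485) × (5.228) = 1.950 − 0.080 = 1.870 V.

1.87 V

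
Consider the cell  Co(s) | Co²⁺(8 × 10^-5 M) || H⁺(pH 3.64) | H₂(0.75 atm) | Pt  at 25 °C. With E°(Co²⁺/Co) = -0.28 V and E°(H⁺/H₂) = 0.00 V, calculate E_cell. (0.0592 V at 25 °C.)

The hydrogen couple is the cathode, so E°_cell = 0.28 V; n = 2.
[H⁺] = 10^(−3.64) = 2.3 × 10^-4 M, and Q = [Co²⁺]·P(H₂) / [H⁺]^2 = 1140.
E = E° − (0.0592/2) log Q = 0.28 − (0.0592/2)(3.058) = 0.189 V.

0.19 V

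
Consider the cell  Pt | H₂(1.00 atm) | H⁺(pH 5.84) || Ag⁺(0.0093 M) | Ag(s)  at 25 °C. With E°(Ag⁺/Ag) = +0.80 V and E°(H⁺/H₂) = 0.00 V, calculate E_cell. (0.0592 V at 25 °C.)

The Ag⁺/Ag couple is the cathode, so E°_cell = 0.80 V; n = 2.
[H⁺] = 10^(−5.84) = 1.4 × 10^-6 M, and Q = [H⁺]^2 / ([Ag⁺]^2·P(H₂)) = 2.42 × 10^-8.
E = E° − (0.0592/2) log Q = 0.80 − (0.0592/2)(-7.617) = 1.025 V.

1.03 V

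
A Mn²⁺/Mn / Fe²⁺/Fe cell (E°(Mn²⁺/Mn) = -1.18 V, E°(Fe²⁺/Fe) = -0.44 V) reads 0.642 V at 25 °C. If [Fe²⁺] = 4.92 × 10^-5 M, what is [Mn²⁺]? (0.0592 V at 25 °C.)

From the Nernst equation, log Q = n(E° − E)/0.0592 = 2(0.74 − 0.642)/0.0592 = 3.311, so Q = 2050.
With Q = [Mn²⁺]/[Fe²⁺] and the known concentrations, [Mn²⁺] in the numerator gives [Mn²⁺] = 0.1 M.

0.1 M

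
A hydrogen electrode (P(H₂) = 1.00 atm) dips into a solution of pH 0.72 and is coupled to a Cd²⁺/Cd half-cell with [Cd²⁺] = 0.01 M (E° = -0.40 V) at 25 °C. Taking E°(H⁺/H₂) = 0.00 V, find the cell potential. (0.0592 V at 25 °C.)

The hydrogen couple is the cathode, so E°_cell = 0.40 V; n = 2.
[H⁺] = 10^(−0.72) = 0.19 M, and Q = [Cd²⁺]·P(H₂) / [H⁺]^2 = 0.275.
E = E° − (0.0592/2) log Q = 0.40 − (0.0592/2)(-0.560) = 0.417 V.

0.42 V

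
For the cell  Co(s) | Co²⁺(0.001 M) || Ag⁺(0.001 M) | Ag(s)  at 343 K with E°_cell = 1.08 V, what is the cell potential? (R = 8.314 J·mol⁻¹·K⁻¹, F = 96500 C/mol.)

0.978 V

Balancing electrons gives n = 2; the reaction quotient is Q = [Co²⁺]/[Ag⁺]^2 = 1000.
E = E° − (RT/nF) ln Q = 1.08 − (8.314×343)/(2×96500) × (6.908) = 1.080 − 0.102 = 0.978 V.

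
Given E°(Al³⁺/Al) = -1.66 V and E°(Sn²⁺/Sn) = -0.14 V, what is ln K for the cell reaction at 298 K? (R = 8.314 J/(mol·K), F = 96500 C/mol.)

E°_cell = -0.14 − (-1.66) = 1.52 V, with n = 6 electrons transferred.
At equilibrium E = 0, so the Nernst equation gives ln K = nFE°/RT = (6)(96500)(1.52)/((8.314)(298)) = 355.22.

ln K = 355.2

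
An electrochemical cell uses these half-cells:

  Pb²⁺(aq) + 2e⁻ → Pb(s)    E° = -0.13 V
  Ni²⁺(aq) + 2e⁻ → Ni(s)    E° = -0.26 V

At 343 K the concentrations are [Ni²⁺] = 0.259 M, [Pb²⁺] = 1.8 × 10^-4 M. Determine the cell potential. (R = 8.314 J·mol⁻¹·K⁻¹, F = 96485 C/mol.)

The Pb²⁺/Pb couple has the higher reduction potential and acts as the cathode, so E°_cell = -0.13 − (-0.26) = 0.13 V.
Balancing electrons gives n = 2; the reaction quotient is Q = [Ni²⁺]/[Pb²⁺] = 1440.
E = E° − (RT/nF) ln Q = 0.13 − (8.314×343)/(2×96485) × (7.272) = 0.130 − 0.107 = 0.023 V.

0.023 V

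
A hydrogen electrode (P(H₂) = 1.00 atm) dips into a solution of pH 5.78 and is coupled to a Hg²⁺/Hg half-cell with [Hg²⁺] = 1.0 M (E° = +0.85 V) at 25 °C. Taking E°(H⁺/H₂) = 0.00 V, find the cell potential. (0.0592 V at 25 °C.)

The Hg²⁺/Hg couple is the cathode, so E°_cell = 0.85 V; n = 2.
[H⁺] = 10^(−5.78) = 1.7 × 10^-6 M, and Q = [H⁺]^2 / ([Hg²⁺]·P(H₂)) = 2.75 × 10^-12.
E = E° − (0.0592/2) log Q = 0.85 − (0.0592/2)(-11.560) = 1.192 V.

1.19 V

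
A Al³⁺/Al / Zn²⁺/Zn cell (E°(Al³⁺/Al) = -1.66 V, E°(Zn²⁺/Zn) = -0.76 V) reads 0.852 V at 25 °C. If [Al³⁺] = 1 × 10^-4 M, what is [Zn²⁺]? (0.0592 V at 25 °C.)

From the Nernst equation, log Q = n(E° − E)/0.0592 = 6(0.90 − 0.852)/0.0592 = 4.865, so Q = 7.33 × 10^4.
With Q = [Al³⁺]^2/[Zn²⁺]^3 and the known concentrations, [Zn²⁺]^3 in the denominator gives [Zn²⁺] = 5.1 × 10^-5 M.

5.1 × 10^-5 M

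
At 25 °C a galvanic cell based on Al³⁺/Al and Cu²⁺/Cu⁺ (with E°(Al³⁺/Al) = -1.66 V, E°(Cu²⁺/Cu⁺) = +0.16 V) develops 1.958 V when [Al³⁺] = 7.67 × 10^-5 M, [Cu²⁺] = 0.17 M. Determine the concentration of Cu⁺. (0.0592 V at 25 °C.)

0.019 M

From the Nernst equation, log Q = n(E° − E)/0.0592 = 3(1.82 − 1.958)/0.0592 = -6.993, so Q = 1.02 × 10^-7.
With Q = [Al³⁺]·[Cu⁺]^3/[Cu²⁺]^3 and the known concentrations, [Cu⁺]^3 in the numerator gives [Cu⁺] = 0.019 M.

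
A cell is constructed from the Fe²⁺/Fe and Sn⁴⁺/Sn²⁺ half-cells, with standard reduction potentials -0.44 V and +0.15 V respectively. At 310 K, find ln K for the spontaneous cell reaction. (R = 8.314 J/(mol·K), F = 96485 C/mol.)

E°_cell = +0.15 − (-0.44) = 0.59 V, with n = 2 electrons transferred.
At equilibrium E = 0, so the Nernst equation gives ln K = nFE°/RT = (2)(96485)(0.59)/((8.314)(310)) = 44.17.

ln K = 44.2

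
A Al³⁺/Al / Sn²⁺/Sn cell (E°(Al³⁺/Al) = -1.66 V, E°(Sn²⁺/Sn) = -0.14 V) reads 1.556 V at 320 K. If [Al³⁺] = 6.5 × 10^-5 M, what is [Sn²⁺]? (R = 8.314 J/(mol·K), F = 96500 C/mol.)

From the Nernst equation, ln Q = nF(E° − E)/RT = 6×96500×(1.52 − 1.556)/(8.314×320) = -7.835, so Q = 3.96 × 10^-4.
With Q = [Al³⁺]^2/[Sn²⁺]^3 and the known concentrations, [Sn²⁺]^3 in the denominator gives [Sn²⁺] = 0.022 M.

0.022 M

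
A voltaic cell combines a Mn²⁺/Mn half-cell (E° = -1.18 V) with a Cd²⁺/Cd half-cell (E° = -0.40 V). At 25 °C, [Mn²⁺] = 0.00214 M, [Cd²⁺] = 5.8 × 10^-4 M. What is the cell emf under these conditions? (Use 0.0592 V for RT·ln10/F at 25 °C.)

0.763 V

The Cd²⁺/Cd couple has the higher reduction potential and acts as the cathode, so E°_cell = -0.40 − (-1.18) = 0.78 V.
Balancing electrons gives n = 2; the reaction quotient is Q = [Mn²⁺]/[Cd²⁺] = 3.69.
At 25 °C, E = E° − (0.0592/n) log Q = 0.78 − (0.0592/2)(0.567) = 0.780 − 0.017 = 0.763 V.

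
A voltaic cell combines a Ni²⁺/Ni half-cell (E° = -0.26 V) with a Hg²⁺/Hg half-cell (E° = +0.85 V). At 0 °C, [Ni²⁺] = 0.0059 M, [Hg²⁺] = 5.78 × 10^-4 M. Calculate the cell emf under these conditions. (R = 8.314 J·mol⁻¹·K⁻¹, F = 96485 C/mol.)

1.08 V

The Hg²⁺/Hg couple has the higher reduction potential and acts as the cathode, so E°_cell = +0.85 − (-0.26) = 1.11 V.
Balancing electrons gives n = 2; the reaction quotient is Q = [Ni²⁺]/[Hg²⁺] = 10.2.
E = E° − (RT/nF) ln Q = 1.11 − (8.314×273)/(2×96485) × (2.323) = 1.110 − 0.027 = 1.083 V.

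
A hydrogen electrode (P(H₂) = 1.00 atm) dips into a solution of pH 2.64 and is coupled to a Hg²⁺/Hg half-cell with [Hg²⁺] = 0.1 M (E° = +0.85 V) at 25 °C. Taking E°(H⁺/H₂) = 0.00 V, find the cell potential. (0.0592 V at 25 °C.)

0.98 V

The Hg²⁺/Hg couple is the cathode, so E°_cell = 0.85 V; n = 2.
[H⁺] = 10^(−2.64) = 0.0023 M, and Q = [H⁺]^2 / ([Hg²⁺]·P(H₂)) = 5.25 × 10^-5.
E = E° − (0.0592/2) log Q = 0.85 − (0.0592/2)(-4.280) = 0.977 V.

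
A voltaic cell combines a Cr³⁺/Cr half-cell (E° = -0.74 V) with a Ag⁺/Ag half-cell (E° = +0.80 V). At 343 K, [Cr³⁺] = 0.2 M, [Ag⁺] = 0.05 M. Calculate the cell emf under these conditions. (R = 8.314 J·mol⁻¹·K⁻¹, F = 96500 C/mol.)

1.47 V

The Ag⁺/Ag couple has the higher reduction potential and acts as the cathode, so E°_cell = +0.80 − (-0.74) = 1.54 V.
Balancing electrons gives n = 3; the reaction quotient is Q = [Cr³⁺]/[Ag⁺]^3 = 1600.
E = E° − (RT/nF) ln Q = 1.54 − (8.314×343)/(3×96500) × (7.378) = 1.540 − 0.073 = 1.467 V.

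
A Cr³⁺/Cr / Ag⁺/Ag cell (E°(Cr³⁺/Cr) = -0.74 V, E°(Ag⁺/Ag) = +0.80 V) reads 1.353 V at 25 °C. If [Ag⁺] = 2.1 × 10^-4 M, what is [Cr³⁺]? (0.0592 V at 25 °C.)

0.028 M

From the Nernst equation, log Q = n(E° − E)/0.0592 = 3(1.54 − 1.353)/0.0592 = 9.476, so Q = 2.99 × 10^9.
With Q = [Cr³⁺]/[Ag⁺]^3 and the known concentrations, [Cr³⁺] in the numerator gives [Cr³⁺] = 0.028 M.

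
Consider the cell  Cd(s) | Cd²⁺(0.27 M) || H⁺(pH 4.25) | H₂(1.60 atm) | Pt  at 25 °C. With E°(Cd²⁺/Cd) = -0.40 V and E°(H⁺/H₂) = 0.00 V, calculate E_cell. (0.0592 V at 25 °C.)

0.16 V

The hydrogen couple is the cathode, so E°_cell = 0.40 V; n = 2.
[H⁺] = 10^(−4.25) = 5.6 × 10^-5 M, and Q = [Cd²⁺]·P(H₂) / [H⁺]^2 = 1.37 × 10^8.
E = E° − (0.0592/2) log Q = 0.40 − (0.0592/2)(8.135) = 0.159 V.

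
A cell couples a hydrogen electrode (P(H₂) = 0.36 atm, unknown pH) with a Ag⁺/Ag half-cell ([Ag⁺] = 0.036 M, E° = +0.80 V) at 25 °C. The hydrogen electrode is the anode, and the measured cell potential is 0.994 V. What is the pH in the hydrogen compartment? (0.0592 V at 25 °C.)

pH = 4.94

E°_cell = 0.80 V and n = 2.
log Q = n(E° − E)/0.0592 = 2×(0.80 − 0.994)/0.0592 = -6.554.
With Q = [H⁺]^2 / ([Ag⁺]^2·P(H₂)), solving for [H⁺] gives log[H⁺] = -4.943, so pH = 4.94.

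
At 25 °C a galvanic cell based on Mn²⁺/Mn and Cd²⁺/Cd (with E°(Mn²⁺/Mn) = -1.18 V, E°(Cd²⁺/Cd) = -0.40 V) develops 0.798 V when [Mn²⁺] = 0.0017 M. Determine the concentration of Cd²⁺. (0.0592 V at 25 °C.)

From the Nernst equation, log Q = n(E° − E)/0.0592 = 2(0.78 − 0.798)/0.0592 = -0.608, so Q = 0.247.
With Q = [Mn²⁺]/[Cd²⁺] and the known concentrations, [Cd²⁺] in the denominator gives [Cd²⁺] = 0.0069 M.

0.0069 M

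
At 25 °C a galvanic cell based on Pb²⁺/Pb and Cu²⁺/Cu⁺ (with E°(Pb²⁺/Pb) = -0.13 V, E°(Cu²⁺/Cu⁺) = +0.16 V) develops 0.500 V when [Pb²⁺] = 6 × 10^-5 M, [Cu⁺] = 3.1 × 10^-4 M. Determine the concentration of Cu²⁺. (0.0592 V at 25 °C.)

0.0085 M

From the Nernst equation, log Q = n(E° − E)/0.0592 = 2(0.29 − 0.500)/0.0592 = -7.095, so Q = 8.04 × 10^-8.
With Q = [Pb²⁺]·[Cu⁺]^2/[Cu²⁺]^2 and the known concentrations, [Cu²⁺]^2 in the denominator gives [Cu²⁺] = 0.0085 M.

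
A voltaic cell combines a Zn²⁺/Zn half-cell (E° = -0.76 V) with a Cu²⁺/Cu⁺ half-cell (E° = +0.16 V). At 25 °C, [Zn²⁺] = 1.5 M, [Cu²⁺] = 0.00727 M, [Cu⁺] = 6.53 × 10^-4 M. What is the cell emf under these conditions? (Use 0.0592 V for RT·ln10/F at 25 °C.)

0.977 V

The Cu²⁺/Cu⁺ couple has the higher reduction potential and acts as the cathode, so E°_cell = +0.16 − (-0.76) = 0.92 V.
Balancing electrons gives n = 2; the reaction quotient is Q = [Zn²⁺]·[Cu⁺]^2/[Cu²⁺]^2 = 0.0121.
At 25 °C, E = E° − (0.0592/n) log Q = 0.92 − (0.0592/2)(-1.917) = 0.920 + 0.057 = 0.977 V.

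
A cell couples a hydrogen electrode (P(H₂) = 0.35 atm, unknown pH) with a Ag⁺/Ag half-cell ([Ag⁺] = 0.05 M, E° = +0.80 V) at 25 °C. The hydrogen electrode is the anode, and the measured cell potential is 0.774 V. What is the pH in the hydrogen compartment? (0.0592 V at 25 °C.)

pH = 1.09

E°_cell = 0.80 V and n = 2.
log Q = n(E° − E)/0.0592 = 2×(0.80 − 0.774)/0.0592 = 0.878.
With Q = [H⁺]^2 / ([Ag⁺]^2·P(H₂)), solving for [H⁺] gives log[H⁺] = -1.090, so pH = 1.09.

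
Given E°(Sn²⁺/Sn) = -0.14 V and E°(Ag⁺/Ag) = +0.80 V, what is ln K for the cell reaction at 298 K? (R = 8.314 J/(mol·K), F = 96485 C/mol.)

ln K = 73.2

E°_cell = +0.80 − (-0.14) = 0.94 V, with n = 2 electrons transferred.
At equilibrium E = 0, so the Nernst equation gives ln K = nFE°/RT = (2)(96485)(0.94)/((8.314)(298)) = 73.21.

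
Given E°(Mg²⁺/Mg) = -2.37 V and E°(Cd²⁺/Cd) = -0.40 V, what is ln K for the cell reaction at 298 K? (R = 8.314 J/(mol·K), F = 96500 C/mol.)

ln K = 153.5

E°_cell = -0.40 − (-2.37) = 1.97 V, with n = 2 electrons transferred.
At equilibrium E = 0, so the Nernst equation gives ln K = nFE°/RT = (2)(96500)(1.97)/((8.314)(298)) = 153.46.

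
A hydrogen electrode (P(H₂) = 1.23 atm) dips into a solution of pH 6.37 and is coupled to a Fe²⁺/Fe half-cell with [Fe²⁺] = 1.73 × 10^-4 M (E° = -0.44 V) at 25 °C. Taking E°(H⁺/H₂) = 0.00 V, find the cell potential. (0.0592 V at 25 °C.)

The hydrogen couple is the cathode, so E°_cell = 0.44 V; n = 2.
[H⁺] = 10^(−6.37) = 4.3 × 10^-7 M, and Q = [Fe²⁺]·P(H₂) / [H⁺]^2 = 1.17 × 10^9.
E = E° − (0.0592/2) log Q = 0.44 − (0.0592/2)(9.068) = 0.172 V.

0.17 V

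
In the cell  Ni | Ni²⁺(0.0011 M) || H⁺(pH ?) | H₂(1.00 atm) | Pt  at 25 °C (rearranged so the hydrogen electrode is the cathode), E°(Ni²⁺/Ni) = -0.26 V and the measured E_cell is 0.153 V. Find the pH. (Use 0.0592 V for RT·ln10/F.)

pH = 3.29

E°_cell = 0.26 V and n = 2.
log Q = n(E° − E)/0.0592 = 2×(0.26 − 0.153)/0.0592 = 3.615.
With Q = [Ni²⁺]·P(H₂) / [H⁺]^2, solving for [H⁺] gives log[H⁺] = -3.287, so pH = 3.29.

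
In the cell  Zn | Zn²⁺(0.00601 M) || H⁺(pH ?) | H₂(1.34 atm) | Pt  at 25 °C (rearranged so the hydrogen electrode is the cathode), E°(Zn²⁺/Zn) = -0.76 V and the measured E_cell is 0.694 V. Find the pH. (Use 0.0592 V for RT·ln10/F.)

E°_cell = 0.76 V and n = 2.
log Q = n(E° − E)/0.0592 = 2×(0.76 − 0.694)/0.0592 = 2.230.
With Q = [Zn²⁺]·P(H₂) / [H⁺]^2, solving for [H⁺] gives log[H⁺] = -2.162, so pH = 2.16.

pH = 2.16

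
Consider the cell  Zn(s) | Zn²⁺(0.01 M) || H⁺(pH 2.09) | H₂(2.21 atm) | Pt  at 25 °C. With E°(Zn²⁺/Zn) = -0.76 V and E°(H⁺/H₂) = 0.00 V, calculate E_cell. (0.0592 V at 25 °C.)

0.69 V

The hydrogen couple is the cathode, so E°_cell = 0.76 V; n = 2.
[H⁺] = 10^(−2.09) = 0.0081 M, and Q = [Zn²⁺]·P(H₂) / [H⁺]^2 = 334.
E = E° − (0.0592/2) log Q = 0.76 − (0.0592/2)(2.524) = 0.685 V.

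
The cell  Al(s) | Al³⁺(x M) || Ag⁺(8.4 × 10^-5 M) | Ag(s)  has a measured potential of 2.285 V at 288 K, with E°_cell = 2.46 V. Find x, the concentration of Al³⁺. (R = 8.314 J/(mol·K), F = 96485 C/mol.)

From the Nernst equation, ln Q = nF(E° − E)/RT = 3×96485×(2.46 − 2.285)/(8.314×288) = 21.155, so Q = 1.54 × 10^9.
With Q = [Al³⁺]/[Ag⁺]^3 and the known concentrations, [Al³⁺] in the numerator gives [Al³⁺] = 9.1 × 10^-4 M.

9.1 × 10^-4 M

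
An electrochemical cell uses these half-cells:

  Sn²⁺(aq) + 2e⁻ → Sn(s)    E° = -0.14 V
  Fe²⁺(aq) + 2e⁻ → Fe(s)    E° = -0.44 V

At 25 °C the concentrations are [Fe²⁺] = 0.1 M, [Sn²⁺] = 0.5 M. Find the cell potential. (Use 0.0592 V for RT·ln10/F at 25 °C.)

0.321 V

The Sn²⁺/Sn couple has the higher reduction potential and acts as the cathode, so E°_cell = -0.14 − (-0.44) = 0.30 V.
Balancing electrons gives n = 2; the reaction quotient is Q = [Fe²⁺]/[Sn²⁺] = 0.200.
At 25 °C, E = E° − (0.0592/n) log Q = 0.30 − (0.0592/2)(-0.699) = 0.300 + 0.021 = 0.321 V.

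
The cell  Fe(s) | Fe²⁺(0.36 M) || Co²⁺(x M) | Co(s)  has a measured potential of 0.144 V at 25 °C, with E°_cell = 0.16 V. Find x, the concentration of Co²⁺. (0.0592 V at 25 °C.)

0.1 M

From the Nernst equation, log Q = n(E° − E)/0.0592 = 2(0.16 − 0.144)/0.0592 = 0.541, so Q = 3.47.
With Q = [Fe²⁺]/[Co²⁺] and the known concentrations, [Co²⁺] in the denominator gives [Co²⁺] = 0.1 M.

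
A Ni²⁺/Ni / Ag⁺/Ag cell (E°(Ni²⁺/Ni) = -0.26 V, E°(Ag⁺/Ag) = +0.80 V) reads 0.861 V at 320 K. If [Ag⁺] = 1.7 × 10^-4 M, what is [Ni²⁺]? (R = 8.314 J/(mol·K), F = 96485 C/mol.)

From the Nernst equation, ln Q = nF(E° − E)/RT = 2×96485×(1.06 − 0.861)/(8.314×320) = 14.434, so Q = 1.86 × 10^6.
With Q = [Ni²⁺]/[Ag⁺]^2 and the known concentrations, [Ni²⁺] in the numerator gives [Ni²⁺] = 0.054 M.

0.054 M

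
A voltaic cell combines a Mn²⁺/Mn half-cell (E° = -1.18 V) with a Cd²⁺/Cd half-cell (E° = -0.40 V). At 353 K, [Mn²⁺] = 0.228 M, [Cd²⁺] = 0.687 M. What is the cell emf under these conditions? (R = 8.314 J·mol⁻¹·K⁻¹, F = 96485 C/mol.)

0.797 V

The Cd²⁺/Cd couple has the higher reduction potential and acts as the cathode, so E°_cell = -0.40 − (-1.18) = 0.78 V.
Balancing electrons gives n = 2; the reaction quotient is Q = [Mn²⁺]/[Cd²⁺] = 0.332.
E = E° − (RT/nF) ln Q = 0.78 − (8.314×353)/(2×96485) × (-1.103) = 0.780 + 0.017 = 0.797 V.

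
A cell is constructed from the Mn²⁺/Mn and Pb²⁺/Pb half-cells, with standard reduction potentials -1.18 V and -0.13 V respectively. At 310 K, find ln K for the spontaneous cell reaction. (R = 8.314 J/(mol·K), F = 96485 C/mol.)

ln K = 78.6

E°_cell = -0.13 − (-1.18) = 1.05 V, with n = 2 electrons transferred.
At equilibrium E = 0, so the Nernst equation gives ln K = nFE°/RT = (2)(96485)(1.05)/((8.314)(310)) = 78.62.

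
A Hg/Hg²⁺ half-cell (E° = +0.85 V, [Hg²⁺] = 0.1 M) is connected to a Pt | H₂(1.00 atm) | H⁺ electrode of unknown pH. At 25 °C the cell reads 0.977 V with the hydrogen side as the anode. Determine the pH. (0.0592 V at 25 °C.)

E°_cell = 0.85 V and n = 2.
log Q = n(E° − E)/0.0592 = 2×(0.85 − 0.977)/0.0592 = -4.291.
With Q = [H⁺]^2 / ([Hg²⁺]·P(H₂)), solving for [H⁺] gives log[H⁺] = -2.645, so pH = 2.65.

pH = 2.65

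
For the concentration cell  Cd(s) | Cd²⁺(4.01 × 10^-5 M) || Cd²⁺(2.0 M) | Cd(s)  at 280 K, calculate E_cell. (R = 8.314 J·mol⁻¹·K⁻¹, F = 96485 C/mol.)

Both half-cells are Cd²⁺/Cd, so E°_cell = 0. The concentrated side is the cathode; the cell reaction moves Cd²⁺ from high to low concentration with n = 2.
Q = [Cd²⁺]_dilute/[Cd²⁺]_conc = 4.01 × 10^-5/2.0 = 2 × 10^-5.
E = 0 − (RT/nF) ln Q = −((8.314×280)/(2×96485))(-10.817) = 0.1305 V.

0.13 V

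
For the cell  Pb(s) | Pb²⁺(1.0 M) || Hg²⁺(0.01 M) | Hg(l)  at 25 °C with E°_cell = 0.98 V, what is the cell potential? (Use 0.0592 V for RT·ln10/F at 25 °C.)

Balancing electrons gives n = 2; the reaction quotient is Q = [Pb²⁺]/[Hg²⁺] = 100.
At 25 °C, E = E° − (0.0592/n) log Q = 0.98 − (0.0592/2)(2.000) = 0.980 − 0.059 = 0.921 V.

0.921 V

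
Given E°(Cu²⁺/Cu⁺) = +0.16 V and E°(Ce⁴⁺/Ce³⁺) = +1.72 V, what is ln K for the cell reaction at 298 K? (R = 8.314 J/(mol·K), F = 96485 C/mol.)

ln K = 60.8

E°_cell = +1.72 − (+0.16) = 1.56 V, with n = 1 electron transferred.
At equilibrium E = 0, so the Nernst equation gives ln K = nFE°/RT = (1)(96485)(1.56)/((8.314)(298)) = 60.75.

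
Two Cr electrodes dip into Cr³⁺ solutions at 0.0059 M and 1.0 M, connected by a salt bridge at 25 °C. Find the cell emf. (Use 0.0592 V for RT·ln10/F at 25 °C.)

0.044 V

Both half-cells are Cr³⁺/Cr, so E°_cell = 0. The concentrated side is the cathode; the cell reaction moves Cr³⁺ from high to low concentration with n = 3.
Q = [Cr³⁺]_dilute/[Cr³⁺]_conc = 0.0059/1.0 = 0.00590.
E = 0 − (0.0592/3) log Q = −(0.0592/3)(-2.229) = 0.0440 V.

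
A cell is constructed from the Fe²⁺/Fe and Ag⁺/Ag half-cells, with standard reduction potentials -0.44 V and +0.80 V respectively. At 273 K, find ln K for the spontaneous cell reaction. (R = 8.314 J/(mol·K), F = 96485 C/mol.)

ln K = 105.4

E°_cell = +0.80 − (-0.44) = 1.24 V, with n = 2 electrons transferred.
At equilibrium E = 0, so the Nernst equation gives ln K = nFE°/RT = (2)(96485)(1.24)/((8.314)(273)) = 105.42.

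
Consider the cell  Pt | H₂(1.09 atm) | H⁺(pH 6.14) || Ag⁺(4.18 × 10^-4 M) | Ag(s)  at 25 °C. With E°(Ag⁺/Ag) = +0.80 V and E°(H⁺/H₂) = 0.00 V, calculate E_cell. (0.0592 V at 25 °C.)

0.96 V

The Ag⁺/Ag couple is the cathode, so E°_cell = 0.80 V; n = 2.
[H⁺] = 10^(−6.14) = 7.2 × 10^-7 M, and Q = [H⁺]^2 / ([Ag⁺]^2·P(H₂)) = 2.76 × 10^-6.
E = E° − (0.0592/2) log Q = 0.80 − (0.0592/2)(-5.560) = 0.965 V.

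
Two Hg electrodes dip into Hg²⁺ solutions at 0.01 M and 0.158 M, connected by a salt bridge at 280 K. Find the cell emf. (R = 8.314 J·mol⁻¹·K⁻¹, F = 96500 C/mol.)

Both half-cells are Hg²⁺/Hg, so E°_cell = 0. The concentrated side is the cathode; the cell reaction moves Hg²⁺ from high to low concentration with n = 2.
Q = [Hg²⁺]_dilute/[Hg²⁺]_conc = 0.01/0.158 = 0.0633.
E = 0 − (RT/nF) ln Q = −((8.314×280)/(2×96500))(-2.760) = 0.0333 V.

0.033 V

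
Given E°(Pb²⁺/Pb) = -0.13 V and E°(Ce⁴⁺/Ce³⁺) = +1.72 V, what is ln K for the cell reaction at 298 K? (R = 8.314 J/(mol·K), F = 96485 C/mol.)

ln K = 144.1

E°_cell = +1.72 − (-0.13) = 1.85 V, with n = 2 electrons transferred.
At equilibrium E = 0, so the Nernst equation gives ln K = nFE°/RT = (2)(96485)(1.85)/((8.314)(298)) = 144.09.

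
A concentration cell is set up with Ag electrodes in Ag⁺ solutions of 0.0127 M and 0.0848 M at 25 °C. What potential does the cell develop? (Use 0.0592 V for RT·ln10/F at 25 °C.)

Both half-cells are Ag⁺/Ag, so E°_cell = 0. The concentrated side is the cathode; the cell reaction moves Ag⁺ from high to low concentration with n = 1.
Q = [Ag⁺]_dilute/[Ag⁺]_conc = 0.0127/0.0848 = 0.150.
E = 0 − (0.0592/1) log Q = −(0.0592/1)(-0.825) = 0.0488 V.

0.049 V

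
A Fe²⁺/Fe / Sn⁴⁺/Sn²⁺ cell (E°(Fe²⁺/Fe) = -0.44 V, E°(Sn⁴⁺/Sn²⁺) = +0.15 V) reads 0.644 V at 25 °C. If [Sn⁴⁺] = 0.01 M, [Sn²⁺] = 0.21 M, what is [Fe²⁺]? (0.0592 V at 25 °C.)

From the Nernst equation, log Q = n(E° − E)/0.0592 = 2(0.59 − 0.644)/0.0592 = -1.824, so Q = 0.0150.
With Q = [Fe²⁺]·[Sn²⁺]/[Sn⁴⁺] and the known concentrations, [Fe²⁺] in the numerator gives [Fe²⁺] = 7.1 × 10^-4 M.

7.1 × 10^-4 M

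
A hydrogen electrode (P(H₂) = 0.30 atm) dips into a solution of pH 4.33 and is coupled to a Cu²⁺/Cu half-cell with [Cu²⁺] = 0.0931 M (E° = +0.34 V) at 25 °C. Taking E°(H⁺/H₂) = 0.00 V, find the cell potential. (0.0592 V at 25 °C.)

The Cu²⁺/Cu couple is the cathode, so E°_cell = 0.34 V; n = 2.
[H⁺] = 10^(−4.33) = 4.7 × 10^-5 M, and Q = [H⁺]^2 / ([Cu²⁺]·P(H₂)) = 7.83 × 10^-8.
E = E° − (0.0592/2) log Q = 0.34 − (0.0592/2)(-7.106) = 0.550 V.

0.55 V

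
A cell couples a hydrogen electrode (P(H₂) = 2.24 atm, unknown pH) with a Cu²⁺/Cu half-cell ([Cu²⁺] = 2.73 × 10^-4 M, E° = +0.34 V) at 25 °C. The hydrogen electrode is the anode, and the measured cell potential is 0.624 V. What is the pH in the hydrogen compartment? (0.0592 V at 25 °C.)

pH = 6.40

E°_cell = 0.34 V and n = 2.
log Q = n(E° − E)/0.0592 = 2×(0.34 − 0.624)/0.0592 = -9.595.
With Q = [H⁺]^2 / ([Cu²⁺]·P(H₂)), solving for [H⁺] gives log[H⁺] = -6.404, so pH = 6.40.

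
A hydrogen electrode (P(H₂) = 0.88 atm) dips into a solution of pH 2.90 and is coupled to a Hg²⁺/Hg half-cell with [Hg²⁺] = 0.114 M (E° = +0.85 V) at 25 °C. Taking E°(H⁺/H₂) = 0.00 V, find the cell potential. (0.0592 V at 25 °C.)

0.99 V

The Hg²⁺/Hg couple is the cathode, so E°_cell = 0.85 V; n = 2.
[H⁺] = 10^(−2.90) = 0.0013 M, and Q = [H⁺]^2 / ([Hg²⁺]·P(H₂)) = 1.58 × 10^-5.
E = E° − (0.0592/2) log Q = 0.85 − (0.0592/2)(-4.801) = 0.992 V.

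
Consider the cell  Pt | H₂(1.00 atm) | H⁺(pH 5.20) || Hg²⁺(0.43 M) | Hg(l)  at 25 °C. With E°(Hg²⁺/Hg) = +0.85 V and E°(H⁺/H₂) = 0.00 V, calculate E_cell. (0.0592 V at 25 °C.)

1.15 V

The Hg²⁺/Hg couple is the cathode, so E°_cell = 0.85 V; n = 2.
[H⁺] = 10^(−5.20) = 6.3 × 10^-6 M, and Q = [H⁺]^2 / ([Hg²⁺]·P(H₂)) = 9.26 × 10^-11.
E = E° − (0.0592/2) log Q = 0.85 − (0.0592/2)(-10.033) = 1.147 V.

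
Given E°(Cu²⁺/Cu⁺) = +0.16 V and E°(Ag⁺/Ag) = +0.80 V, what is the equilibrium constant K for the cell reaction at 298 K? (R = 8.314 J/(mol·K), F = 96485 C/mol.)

E°_cell = +0.80 − (+0.16) = 0.64 V, with n = 1 electron transferred.
At equilibrium E = 0, so the Nernst equation gives ln K = nFE°/RT = (1)(96485)(0.64)/((8.314)(298)) = 24.92.
K = e^24.92 = 6.7 × 10^10.

6.7 × 10^10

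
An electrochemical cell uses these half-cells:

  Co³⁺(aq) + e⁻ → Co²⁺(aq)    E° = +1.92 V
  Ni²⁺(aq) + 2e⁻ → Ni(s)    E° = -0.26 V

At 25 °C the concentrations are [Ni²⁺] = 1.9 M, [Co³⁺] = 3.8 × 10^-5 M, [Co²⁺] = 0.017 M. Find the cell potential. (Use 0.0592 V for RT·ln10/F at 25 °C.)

2.01 V

The Co³⁺/Co²⁺ couple has the higher reduction potential and acts as the cathode, so E°_cell = +1.92 − (-0.26) = 2.18 V.
Balancing electrons gives n = 2; the reaction quotient is Q = [Ni²⁺]·[Co²⁺]^2/[Co³⁺]^2 = 3.8 × 10^5.
At 25 °C, E = E° − (0.0592/n) log Q = 2.18 − (0.0592/2)(5.580) = 2.180 − 0.165 = 2.015 V.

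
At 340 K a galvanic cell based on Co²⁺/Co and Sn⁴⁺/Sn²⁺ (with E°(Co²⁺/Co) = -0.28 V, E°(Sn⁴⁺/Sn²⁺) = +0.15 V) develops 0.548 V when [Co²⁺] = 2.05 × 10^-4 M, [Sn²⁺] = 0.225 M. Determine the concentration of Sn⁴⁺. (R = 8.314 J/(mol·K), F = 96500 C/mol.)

From the Nernst equation, ln Q = nF(E° − E)/RT = 2×96500×(0.43 − 0.548)/(8.314×340) = -8.057, so Q = 3.17 × 10^-4.
With Q = [Co²⁺]·[Sn²⁺]/[Sn⁴⁺] and the known concentrations, [Sn⁴⁺] in the denominator gives [Sn⁴⁺] = 0.15 M.

0.15 M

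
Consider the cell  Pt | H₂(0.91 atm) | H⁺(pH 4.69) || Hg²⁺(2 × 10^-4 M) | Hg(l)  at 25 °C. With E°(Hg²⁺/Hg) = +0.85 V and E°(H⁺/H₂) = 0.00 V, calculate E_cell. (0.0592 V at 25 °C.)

1.02 V

The Hg²⁺/Hg couple is the cathode, so E°_cell = 0.85 V; n = 2.
[H⁺] = 10^(−4.69) = 2 × 10^-5 M, and Q = [H⁺]^2 / ([Hg²⁺]·P(H₂)) = 2.29 × 10^-6.
E = E° − (0.0592/2) log Q = 0.85 − (0.0592/2)(-5.640) = 1.017 V.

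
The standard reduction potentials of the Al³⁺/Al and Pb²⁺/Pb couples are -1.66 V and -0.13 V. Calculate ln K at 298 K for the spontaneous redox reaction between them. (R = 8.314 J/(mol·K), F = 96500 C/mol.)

ln K = 357.6

E°_cell = -0.13 − (-1.66) = 1.53 V, with n = 6 electrons transferred.
At equilibrium E = 0, so the Nernst equation gives ln K = nFE°/RT = (6)(96500)(1.53)/((8.314)(298)) = 357.56.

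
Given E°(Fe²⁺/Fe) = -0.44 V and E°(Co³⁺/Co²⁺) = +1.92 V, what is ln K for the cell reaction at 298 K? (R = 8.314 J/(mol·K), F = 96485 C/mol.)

ln K = 183.8

E°_cell = +1.92 − (-0.44) = 2.36 V, with n = 2 electrons transferred.
At equilibrium E = 0, so the Nernst equation gives ln K = nFE°/RT = (2)(96485)(2.36)/((8.314)(298)) = 183.81.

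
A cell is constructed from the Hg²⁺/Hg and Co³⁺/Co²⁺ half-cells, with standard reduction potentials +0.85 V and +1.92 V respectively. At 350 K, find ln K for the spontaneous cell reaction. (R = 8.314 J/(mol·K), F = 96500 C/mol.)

ln K = 71.0

E°_cell = +1.92 − (+0.85) = 1.07 V, with n = 2 electrons transferred.
At equilibrium E = 0, so the Nernst equation gives ln K = nFE°/RT = (2)(96500)(1.07)/((8.314)(350)) = 70.97.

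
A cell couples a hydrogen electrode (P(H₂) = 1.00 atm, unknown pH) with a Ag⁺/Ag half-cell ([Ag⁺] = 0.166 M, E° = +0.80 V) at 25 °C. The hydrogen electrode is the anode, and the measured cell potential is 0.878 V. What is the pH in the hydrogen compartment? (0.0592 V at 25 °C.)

E°_cell = 0.80 V and n = 2.
log Q = n(E° − E)/0.0592 = 2×(0.80 − 0.878)/0.0592 = -2.635.
With Q = [H⁺]^2 / ([Ag⁺]^2·P(H₂)), solving for [H⁺] gives log[H⁺] = -2.097, so pH = 2.10.

pH = 2.10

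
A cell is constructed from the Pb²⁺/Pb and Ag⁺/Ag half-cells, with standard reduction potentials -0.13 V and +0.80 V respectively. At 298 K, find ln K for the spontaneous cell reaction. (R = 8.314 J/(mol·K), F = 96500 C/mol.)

E°_cell = +0.80 − (-0.13) = 0.93 V, with n = 2 electrons transferred.
At equilibrium E = 0, so the Nernst equation gives ln K = nFE°/RT = (2)(96500)(0.93)/((8.314)(298)) = 72.45.

ln K = 72.4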